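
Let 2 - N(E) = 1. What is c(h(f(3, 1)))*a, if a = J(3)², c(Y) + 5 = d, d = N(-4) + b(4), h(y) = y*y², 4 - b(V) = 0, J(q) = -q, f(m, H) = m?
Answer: 0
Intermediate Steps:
N(E) = 1 (N(E) = 2 - 1*1 = 2 - 1 = 1)
b(V) = 4 (b(V) = 4 - 1*0 = 4 + 0 = 4)
h(y) = y³
d = 5 (d = 1 + 4 = 5)
c(Y) = 0 (c(Y) = -5 + 5 = 0)
a = 9 (a = (-1*3)² = (-3)² = 9)
c(h(f(3, 1)))*a = 0*9 = 0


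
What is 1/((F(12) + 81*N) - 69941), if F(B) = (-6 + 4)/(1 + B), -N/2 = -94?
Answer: -13/711271 ≈ -1.8277e-5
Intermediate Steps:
N = 188 (N = -2*(-94) = 188)
F(B) = -2/(1 + B)
1/((F(12) + 81*N) - 69941) = 1/((-2/(1 + 12) + 81*188) - 69941) = 1/((-2/13 + 15228) - 69941) = 1/(197962/13 - 69941) = 1/(-711271/13) = -13/711271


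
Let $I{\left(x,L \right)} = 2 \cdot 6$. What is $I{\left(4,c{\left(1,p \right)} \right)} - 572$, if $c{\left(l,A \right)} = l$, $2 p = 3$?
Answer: $-560$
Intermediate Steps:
$p = \frac{3}{2}$ ($p = \frac{1}{2} \cdot 3 = \frac{3}{2} \approx 1.5$)
$I{\left(x,L \right)} = 12$
$I{\left(4,c{\left(1,p \right)} \right)} - 572 = 12 - 572 = -560$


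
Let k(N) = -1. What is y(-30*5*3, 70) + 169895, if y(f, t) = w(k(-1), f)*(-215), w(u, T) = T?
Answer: 266645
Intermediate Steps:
y(f, t) = -215*f (y(f, t) = f*(-215) = -215*f)
y(-30*5*3, 70) + 169895 = -215*(-30*5)*3 + 169895 = -215*(-6*25)*3 + 169895 = -(-32250)*3 + 169895 = -215*(-450) + 169895 = 96750 + 169895 = 266645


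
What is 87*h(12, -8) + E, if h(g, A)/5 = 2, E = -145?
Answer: 725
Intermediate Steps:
h(g, A) = 10 (h(g, A) = 5*2 = 10)
87*h(12, -8) + E = 87*10 - 145 = 870 - 145 = 725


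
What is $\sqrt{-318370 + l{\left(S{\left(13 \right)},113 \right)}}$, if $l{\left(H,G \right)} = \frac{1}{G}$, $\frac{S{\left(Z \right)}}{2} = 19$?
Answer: $\frac{i \sqrt{4065266417}}{113} \approx 564.24 i$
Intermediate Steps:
$S{\left(Z \right)} = 38$ ($S{\left(Z \right)} = 2 \cdot 19 = 38$)
$\sqrt{-318370 + l{\left(S{\left(13 \right)},113 \right)}} = \sqrt{-318370 + \frac{1}{113}} = \sqrt{- \frac{35975809}{113}} = \frac{i \sqrt{4065266417}}{113}$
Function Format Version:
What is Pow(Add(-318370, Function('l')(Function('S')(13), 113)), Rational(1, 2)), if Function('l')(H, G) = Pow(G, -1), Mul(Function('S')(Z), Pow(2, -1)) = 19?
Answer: Mul(Rational(1, 113), I, Pow(4065266417, Rational(1, 2))) ≈ Mul(564.24, I)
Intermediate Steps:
Function('S')(Z) = 38 (Function('S')(Z) = Mul(2, 19) = 38)
Pow(Add(-318370, Function('l')(Function('S')(13), 113)), Rational(1, 2)) = Pow(Add(-318370, Pow(113, -1)), Rational(1, 2)) = Pow(Add(-318370, Rational(1, 113)), Rational(1, 2)) = Pow(Rational(-35975809, 113), Rational(1, 2)) = Mul(Rational(1, 113), I, Pow(4065266417, Rational(1, 2)))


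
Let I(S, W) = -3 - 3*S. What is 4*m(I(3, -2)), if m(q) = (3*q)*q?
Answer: 1728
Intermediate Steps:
m(q) = 3*q²
4*m(I(3, -2)) = 4*(3*(-3 - 3*3)²) = 4*(3*(-3 - 9)²) = 4*(3*(-12)²) = 4*(3*144) = 4*432 = 1728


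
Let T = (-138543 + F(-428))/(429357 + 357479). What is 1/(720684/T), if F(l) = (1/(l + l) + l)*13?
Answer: -41118535/161801153048448 ≈ -2.5413e-7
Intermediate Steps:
F(l) = 13*l + 13/(2*l) (F(l) = (1/(2*l) + l)*13 = (l + 1/(2*l))*13 = 13*l + 13/(2*l))
T = -123355605/673531616 (T = (-138543 + (13*(-428) + (13/2)/(-428)))/(429357 + 357479) = (-138543 + (-5564 + (13/2)*(-1/428)))/786836 = (-138543 + (-5564 - 13/856))*(1/786836) = (-138543 - 4762797/856)*(1/786836) = -123355605/856*1/786836 = -123355605/673531616 ≈ -0.18315)
1/(720684/T) = 1/(720684/(-123355605/673531616)) = 1/(720684*(-673531616/123355605)) = 1/(-161801153048448/41118535) = -41118535/161801153048448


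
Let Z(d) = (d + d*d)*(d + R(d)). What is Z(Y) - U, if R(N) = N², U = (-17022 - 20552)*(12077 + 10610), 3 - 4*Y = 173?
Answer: 13688834433/16 ≈ 8.5555e+8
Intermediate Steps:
Y = -85/2 (Y = ¾ - ¼*173 = ¾ - 173/4 = -85/2 ≈ -42.500)
U = -852441338 (U = -37574*22687 = -852441338)
Z(d) = (d + d²)² (Z(d) = (d + d*d)*(d + d²) = (d + d²)*(d + d²) = (d + d²)²)
Z(Y) - U = (-85/2)²*(1 + (-85/2)² + 2*(-85/2)) - 1*(-852441338) = 7225*(1 + 7225/4 - 85)/4 + 852441338 = (7225/4)*(6889/4) + 852441338 = 49773025/16 + 852441338 = 13688834433/16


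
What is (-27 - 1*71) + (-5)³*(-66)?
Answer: 8152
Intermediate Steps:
(-27 - 1*71) + (-5)³*(-66) = (-27 - 71) - 125*(-66) = -98 + 8250 = 8152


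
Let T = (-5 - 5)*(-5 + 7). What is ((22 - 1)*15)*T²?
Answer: 126000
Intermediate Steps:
T = -20 (T = -10*2 = -20)
((22 - 1)*15)*T² = ((22 - 1)*15)*(-20)² = (21*15)*400 = 315*400 = 126000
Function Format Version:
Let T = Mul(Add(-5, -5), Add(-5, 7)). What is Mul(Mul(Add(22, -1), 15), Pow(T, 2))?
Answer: 126000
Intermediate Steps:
T = -20 (T = Mul(-10, 2) = -20)
Mul(Mul(Add(22, -1), 15), Pow(T, 2)) = Mul(Mul(Add(22, -1), 15), Pow(-20, 2)) = Mul(Mul(21, 15), 400) = Mul(315, 400) = 126000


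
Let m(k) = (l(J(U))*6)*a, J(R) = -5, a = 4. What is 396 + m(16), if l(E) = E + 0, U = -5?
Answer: 276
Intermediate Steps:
l(E) = E
m(k) = -120 (m(k) = -5*6*4 = -30*4 = -120)
396 + m(16) = 396 - 120 = 276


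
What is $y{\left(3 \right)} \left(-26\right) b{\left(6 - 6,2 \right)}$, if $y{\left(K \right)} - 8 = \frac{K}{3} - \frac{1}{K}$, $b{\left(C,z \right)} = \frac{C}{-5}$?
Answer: $0$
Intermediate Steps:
$b{\left(C,z \right)} = - \frac{C}{5}$ ($b{\left(C,z \right)} = C \left(- \frac{1}{5}\right) = - \frac{C}{5}$)
$y{\left(K \right)} = 8 - \frac{1}{K} + \frac{K}{3}$ ($y{\left(K \right)} = 8 + \left(\frac{K}{3} - \frac{1}{K}\right) = 8 + \left(- \frac{1}{K} + \frac{K}{3}\right) = 8 - \frac{1}{K} + \frac{K}{3}$)
$y{\left(3 \right)} \left(-26\right) b{\left(6 - 6,2 \right)} = \left(8 - \frac{1}{3} + \frac{1}{3} \cdot 3\right) \left(-26\right) \left(- \frac{6 - 6}{5}\right) = \left(8 - \frac{1}{3} + 1\right) \left(-26\right) \left(- \frac{6 - 6}{5}\right) = \left(8 - \frac{1}{3} + 1\right) \left(-26\right) \left(\left(- \frac{1}{5}\right) 0\right) = \frac{26}{3} \left(-26\right) 0 = \left(- \frac{676}{3}\right) 0 = 0$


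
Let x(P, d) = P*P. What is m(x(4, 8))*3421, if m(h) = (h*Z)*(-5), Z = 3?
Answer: -821040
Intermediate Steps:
x(P, d) = P²
m(h) = -15*h (m(h) = (h*3)*(-5) = (3*h)*(-5) = -15*h)
m(x(4, 8))*3421 = -15*4²*3421 = -15*16*3421 = -240*3421 = -821040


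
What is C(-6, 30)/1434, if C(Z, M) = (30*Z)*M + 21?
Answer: -1793/478 ≈ -3.7510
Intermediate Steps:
C(Z, M) = 21 + 30*M*Z (C(Z, M) = 30*M*Z + 21 = 21 + 30*M*Z)
C(-6, 30)/1434 = (21 + 30*30*(-6))/1434 = (21 - 5400)*(1/1434) = -5379*1/1434 = -1793/478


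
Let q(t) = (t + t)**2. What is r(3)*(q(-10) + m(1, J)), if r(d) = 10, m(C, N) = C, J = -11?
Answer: 4010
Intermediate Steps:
q(t) = 4*t**2 (q(t) = (2*t)**2 = 4*t**2)
r(3)*(q(-10) + m(1, J)) = 10*(4*(-10)**2 + 1) = 10*(4*100 + 1) = 10*(400 + 1) = 10*401 = 4010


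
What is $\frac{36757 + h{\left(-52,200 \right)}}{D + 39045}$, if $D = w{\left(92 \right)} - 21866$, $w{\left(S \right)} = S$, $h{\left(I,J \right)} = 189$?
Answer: $\frac{36946}{17271} \approx 2.1392$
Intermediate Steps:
$D = -21774$ ($D = 92 - 21866 = -21774$)
$\frac{36757 + h{\left(-52,200 \right)}}{D + 39045} = \frac{36757 + 189}{-21774 + 39045} = \frac{36946}{17271}$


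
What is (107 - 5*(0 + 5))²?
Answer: 6724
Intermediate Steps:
(107 - 5*(0 + 5))² = (107 - 5*5)² = (107 - 25)² = 82² = 6724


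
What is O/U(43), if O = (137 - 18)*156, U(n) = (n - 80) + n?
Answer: 3094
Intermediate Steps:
U(n) = -80 + 2*n (U(n) = (-80 + n) + n = -80 + 2*n)
O = 18564 (O = 119*156 = 18564)
O/U(43) = 18564/(-80 + 2*43) = 18564/(-80 + 86) = 18564/6 = 18564*(⅙) = 3094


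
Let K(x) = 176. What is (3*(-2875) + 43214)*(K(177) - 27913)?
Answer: -959395093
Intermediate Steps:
(3*(-2875) + 43214)*(K(177) - 27913) = (3*(-2875) + 43214)*(176 - 27913) = (-8625 + 43214)*(-27737) = 34589*(-27737) = -959395093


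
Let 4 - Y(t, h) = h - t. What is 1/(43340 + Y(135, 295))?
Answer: 1/43184 ≈ 2.3157e-5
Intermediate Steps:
Y(t, h) = 4 + t - h (Y(t, h) = 4 - (h - t) = 4 + (t - h) = 4 + t - h)
1/(43340 + Y(135, 295)) = 1/(43340 + (4 + 135 - 1*295)) = 1/(43340 + (4 + 135 - 295)) = 1/(43340 - 156) = 1/43184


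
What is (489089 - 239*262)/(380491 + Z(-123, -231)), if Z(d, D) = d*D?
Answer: 426471/408904 ≈ 1.0430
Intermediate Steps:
Z(d, D) = D*d
(489089 - 239*262)/(380491 + Z(-123, -231)) = (489089 - 239*262)/(380491 - 231*(-123)) = (489089 - 62618)/(380491 + 28413) = 426471/408904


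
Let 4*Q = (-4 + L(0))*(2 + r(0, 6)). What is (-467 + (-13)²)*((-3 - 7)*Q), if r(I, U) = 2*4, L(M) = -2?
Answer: -44700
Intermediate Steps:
r(I, U) = 8
Q = -15 (Q = ((-4 - 2)*(2 + 8))/4 = (-6*10)/4 = (¼)*(-60) = -15)
(-467 + (-13)²)*((-3 - 7)*Q) = (-467 + (-13)²)*((-3 - 7)*(-15)) = (-467 + 169)*(-10*(-15)) = -298*150 = -44700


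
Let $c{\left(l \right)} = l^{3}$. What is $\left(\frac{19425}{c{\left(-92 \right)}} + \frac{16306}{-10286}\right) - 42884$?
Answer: $- \frac{171747965141495}{4004792384} \approx -42886.0$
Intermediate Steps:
$\left(\frac{19425}{c{\left(-92 \right)}} + \frac{16306}{-10286}\right) - 42884 = \left(\frac{19425}{\left(-92\right)^{3}} + \frac{16306}{-10286}\right) - 42884 = \left(\frac{19425}{-778688} + 16306 \left(- \frac{1}{10286}\right)\right) - 42884 = \left(19425 \left(- \frac{1}{778688}\right) - \frac{8153}{5143}\right) - 42884 = \left(- \frac{19425}{778688} - \frac{8153}{5143}\right) - 42884 = - \frac{6448546039}{4004792384} - 42884 = - \frac{171747965141495}{4004792384}$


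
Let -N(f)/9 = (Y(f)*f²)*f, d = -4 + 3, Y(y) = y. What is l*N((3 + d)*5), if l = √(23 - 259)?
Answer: -180000*I*√59 ≈ -1.3826e+6*I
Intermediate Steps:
d = -1
N(f) = -9*f⁴ (N(f) = -9*f*f²*f = -9*f³*f = -9*f⁴)
l = 2*I*√59 (l = √(-236) = 2*I*√59 ≈ 15.362*I)
l*N((3 + d)*5) = (2*I*√59)*(-9*625*(3 - 1)⁴) = (2*I*√59)*(-9*(2*5)⁴) = (2*I*√59)*(-9*10⁴) = (2*I*√59)*(-9*10000) = (2*I*√59)*(-90000) = -180000*I*√59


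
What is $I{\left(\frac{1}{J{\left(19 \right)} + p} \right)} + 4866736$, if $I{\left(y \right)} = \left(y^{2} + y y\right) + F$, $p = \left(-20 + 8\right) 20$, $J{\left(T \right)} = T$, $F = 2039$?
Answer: $\frac{237795839777}{48841} \approx 4.8688 \cdot 10^{6}$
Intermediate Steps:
$p = -240$ ($p = \left(-12\right) 20 = -240$)
$I{\left(y \right)} = 2039 + 2 y^{2}$ ($I{\left(y \right)} = \left(y^{2} + y y\right) + 2039 = \left(y^{2} + y^{2}\right) + 2039 = 2 y^{2} + 2039 = 2039 + 2 y^{2}$)
$I{\left(\frac{1}{J{\left(19 \right)} + p} \right)} + 4866736 = \left(2039 + 2 \left(\frac{1}{19 - 240}\right)^{2}\right) + 4866736 = \left(2039 + 2 \left(\frac{1}{-221}\right)^{2}\right) + 4866736 = \left(2039 + 2 \left(- \frac{1}{221}\right)^{2}\right) + 4866736 = \left(2039 + 2 \cdot \frac{1}{48841}\right) + 4866736 = \left(2039 + \frac{2}{48841}\right) + 4866736 = \frac{99586801}{48841} + 4866736 = \frac{237795839777}{48841}$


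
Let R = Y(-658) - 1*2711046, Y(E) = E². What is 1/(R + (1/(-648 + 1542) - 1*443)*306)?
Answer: -149/359632309 ≈ -4.1431e-7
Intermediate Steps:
R = -2278082 (R = (-658)² - 1*2711046 = 432964 - 2711046 = -2278082)
1/(R + (1/(-648 + 1542) - 1*443)*306) = 1/(-2278082 + (1/(-648 + 1542) - 1*443)*306) = 1/(-2278082 + (1/894 - 443)*306) = 1/(-2278082 - 396041/894*306) = 1/(-2278082 - 20198091/149) = 1/(-359632309/149) = -149/359632309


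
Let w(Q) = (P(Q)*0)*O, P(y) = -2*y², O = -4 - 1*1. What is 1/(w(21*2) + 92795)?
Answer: 1/92795 ≈ 1.0776e-5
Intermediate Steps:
O = -5 (O = -4 - 1 = -5)
w(Q) = 0 (w(Q) = (-2*Q²*0)*(-5) = 0*(-5) = 0)
1/(w(21*2) + 92795) = 1/(0 + 92795) = 1/92795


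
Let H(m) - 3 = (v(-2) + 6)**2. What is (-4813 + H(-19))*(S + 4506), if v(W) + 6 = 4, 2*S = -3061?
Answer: -14264547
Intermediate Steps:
S = -3061/2 (S = (1/2)*(-3061) = -3061/2 ≈ -1530.5)
v(W) = -2 (v(W) = -6 + 4 = -2)
H(m) = 19 (H(m) = 3 + (-2 + 6)**2 = 3 + 4**2 = 3 + 16 = 19)
(-4813 + H(-19))*(S + 4506) = (-4813 + 19)*(-3061/2 + 4506) = -4794*5951/2 = -14264547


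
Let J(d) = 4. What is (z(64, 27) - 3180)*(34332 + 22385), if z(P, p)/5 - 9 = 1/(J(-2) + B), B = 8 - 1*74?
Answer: -11024366875/62 ≈ -1.7781e+8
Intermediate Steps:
B = -66 (B = 8 - 74 = -66)
z(P, p) = 2785/62 (z(P, p) = 45 + 5/(4 - 66) = 45 + 5/(-62) = 45 + 5*(-1/62) = 45 - 5/62 = 2785/62)
(z(64, 27) - 3180)*(34332 + 22385) = (2785/62 - 3180)*(34332 + 22385) = -194375/62*56717 = -11024366875/62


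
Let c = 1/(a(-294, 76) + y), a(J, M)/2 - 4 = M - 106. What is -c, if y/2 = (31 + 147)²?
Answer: -1/63316 ≈ -1.5794e-5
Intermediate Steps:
a(J, M) = -204 + 2*M (a(J, M) = 8 + 2*(M - 106) = 8 + 2*(-106 + M) = 8 + (-212 + 2*M) = -204 + 2*M)
y = 63368 (y = 2*(31 + 147)² = 2*178² = 2*31684 = 63368)
c = 1/63316 (c = 1/((-204 + 2*76) + 63368) = 1/((-204 + 152) + 63368) = 1/(-52 + 63368) = 1/63316 ≈ 1.5794e-5)
-c = -1*1/63316 = -1/63316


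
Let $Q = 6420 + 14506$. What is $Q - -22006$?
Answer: $42932$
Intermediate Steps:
$Q = 20926$
$Q - -22006 = 20926 - -22006 = 20926 + 22006 = 42932$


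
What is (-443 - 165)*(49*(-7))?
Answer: 208544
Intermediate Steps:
(-443 - 165)*(49*(-7)) = -608*(-343) = 208544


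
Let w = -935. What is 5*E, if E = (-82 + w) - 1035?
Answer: -10260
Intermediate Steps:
E = -2052 (E = (-82 - 935) - 1035 = -1017 - 1035 = -2052)
5*E = 5*(-2052) = -10260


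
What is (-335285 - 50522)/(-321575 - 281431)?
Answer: 385807/603006 ≈ 0.63981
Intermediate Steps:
(-335285 - 50522)/(-321575 - 281431) = -385807/(-603006) = -385807*(-1/603006) = 385807/603006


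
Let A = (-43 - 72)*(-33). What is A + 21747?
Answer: 25542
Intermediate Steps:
A = 3795 (A = -115*(-33) = 3795)
A + 21747 = 3795 + 21747 = 25542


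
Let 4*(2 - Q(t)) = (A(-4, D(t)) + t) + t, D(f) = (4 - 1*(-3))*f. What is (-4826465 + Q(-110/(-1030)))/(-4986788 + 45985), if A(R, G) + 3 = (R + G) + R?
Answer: 994250861/1017805418 ≈ 0.97686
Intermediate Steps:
D(f) = 7*f (D(f) = (4 + 3)*f = 7*f)
A(R, G) = -3 + G + 2*R (A(R, G) = -3 + ((R + G) + R) = -3 + ((G + R) + R) = -3 + (G + 2*R) = -3 + G + 2*R)
Q(t) = 19/4 - 9*t/4 (Q(t) = 2 - (((-3 + 7*t + 2*(-4)) + t) + t)/4 = 2 - (((-3 + 7*t - 8) + t) + t)/4 = 2 - (((-11 + 7*t) + t) + t)/4 = 2 - ((-11 + 8*t) + t)/4 = 2 - (-11 + 9*t)/4 = 2 + (11/4 - 9*t/4) = 19/4 - 9*t/4)
(-4826465 + Q(-110/(-1030)))/(-4986788 + 45985) = (-4826465 + (19/4 - (-495)/(2*(-1030))))/(-4986788 + 45985) = (-4826465 + (19/4 - (-495)*(-1)/(2*1030)))/(-4940803) = (-4826465 + (19/4 - 9/4*11/103))*(-1/4940803) = (-4826465 + (19/4 - 99/412))*(-1/4940803) = (-4826465 + 929/206)*(-1/4940803) = -994250861/206*(-1/4940803) = 994250861/1017805418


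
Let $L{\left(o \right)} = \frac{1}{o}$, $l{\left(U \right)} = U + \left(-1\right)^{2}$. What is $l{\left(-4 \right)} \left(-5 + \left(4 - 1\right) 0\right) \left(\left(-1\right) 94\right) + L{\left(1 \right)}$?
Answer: $-1409$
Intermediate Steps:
$l{\left(U \right)} = 1 + U$ ($l{\left(U \right)} = U + 1 = 1 + U$)
$l{\left(-4 \right)} \left(-5 + \left(4 - 1\right) 0\right) \left(\left(-1\right) 94\right) + L{\left(1 \right)} = \left(1 - 4\right) \left(-5 + \left(4 - 1\right) 0\right) \left(\left(-1\right) 94\right) + 1^{-1} = - 3 \left(-5 + 3 \cdot 0\right) \left(-94\right) + 1 = - 3 \left(-5 + 0\right) \left(-94\right) + 1 = \left(-3\right) \left(-5\right) \left(-94\right) + 1 = 15 \left(-94\right) + 1 = -1410 + 1 = -1409$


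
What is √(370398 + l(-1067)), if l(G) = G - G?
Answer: √370398 ≈ 608.60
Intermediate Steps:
l(G) = 0
√(370398 + l(-1067)) = √(370398 + 0) = √370398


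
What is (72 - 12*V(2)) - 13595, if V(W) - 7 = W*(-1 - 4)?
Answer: -13487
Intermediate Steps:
V(W) = 7 - 5*W (V(W) = 7 + W*(-1 - 4) = 7 + W*(-5) = 7 - 5*W)
(72 - 12*V(2)) - 13595 = (72 - 12*(7 - 5*2)) - 13595 = (72 - 12*(7 - 10)) - 13595 = (72 - 12*(-3)) - 13595 = (72 + 36) - 13595 = 108 - 13595 = -13487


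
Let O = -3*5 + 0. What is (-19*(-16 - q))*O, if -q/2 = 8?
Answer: 0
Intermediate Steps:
O = -15 (O = -15 + 0 = -15)
q = -16 (q = -2*8 = -16)
(-19*(-16 - q))*O = -19*(-16 - 1*(-16))*(-15) = -19*(-16 + 16)*(-15) = -19*0*(-15) = 0*(-15) = 0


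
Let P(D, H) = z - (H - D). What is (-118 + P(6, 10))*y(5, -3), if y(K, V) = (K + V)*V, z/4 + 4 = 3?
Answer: 756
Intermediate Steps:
z = -4 (z = -16 + 4*3 = -16 + 12 = -4)
y(K, V) = V*(K + V)
P(D, H) = -4 + D - H (P(D, H) = -4 - (H - D) = -4 + (D - H) = -4 + D - H)
(-118 + P(6, 10))*y(5, -3) = (-118 + (-4 + 6 - 1*10))*(-3*(5 - 3)) = (-118 + (-4 + 6 - 10))*(-3*2) = (-118 - 8)*(-6) = -126*(-6) = 756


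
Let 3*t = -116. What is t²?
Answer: 13456/9 ≈ 1495.1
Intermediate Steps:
t = -116/3 (t = (⅓)*(-116) = -116/3 ≈ -38.667)
t² = (-116/3)² = 13456/9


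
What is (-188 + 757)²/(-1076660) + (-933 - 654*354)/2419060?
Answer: -738189875/1860360814 ≈ -0.39680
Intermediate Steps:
(-188 + 757)²/(-1076660) + (-933 - 654*354)/2419060 = 569²*(-1/1076660) + (-933 - 231516)*(1/2419060) = 323761*(-1/1076660) - 232449*1/2419060 = -323761/1076660 - 33207/345580 = -738189875/1860360814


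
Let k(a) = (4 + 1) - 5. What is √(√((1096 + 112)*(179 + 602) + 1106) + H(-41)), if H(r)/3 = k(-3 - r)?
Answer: 944554^(¼) ≈ 31.175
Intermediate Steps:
k(a) = 0 (k(a) = 5 - 5 = 0)
H(r) = 0 (H(r) = 3*0 = 0)
√(√((1096 + 112)*(179 + 602) + 1106) + H(-41)) = √(√((1096 + 112)*(179 + 602) + 1106) + 0) = √(√(1208*781 + 1106) + 0) = √(√(943448 + 1106) + 0) = √(√944554 + 0) = √(√944554) = 944554^(¼)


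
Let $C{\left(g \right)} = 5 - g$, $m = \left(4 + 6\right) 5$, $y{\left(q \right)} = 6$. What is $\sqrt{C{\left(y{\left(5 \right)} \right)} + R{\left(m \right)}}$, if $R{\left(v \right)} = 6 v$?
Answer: $\sqrt{299} \approx 17.292$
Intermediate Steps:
$m = 50$ ($m = 10 \cdot 5 = 50$)
$\sqrt{C{\left(y{\left(5 \right)} \right)} + R{\left(m \right)}} = \sqrt{\left(5 - 6\right) + 6 \cdot 50} = \sqrt{\left(5 - 6\right) + 300} = \sqrt{-1 + 300} = \sqrt{299}$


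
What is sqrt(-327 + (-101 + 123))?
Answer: I*sqrt(305) ≈ 17.464*I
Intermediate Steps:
sqrt(-327 + (-101 + 123)) = sqrt(-327 + 22) = sqrt(-305) = I*sqrt(305)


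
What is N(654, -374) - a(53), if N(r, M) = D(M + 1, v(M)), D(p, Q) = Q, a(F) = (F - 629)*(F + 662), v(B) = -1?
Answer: 411839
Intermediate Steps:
a(F) = (-629 + F)*(662 + F)
N(r, M) = -1
N(654, -374) - a(53) = -1 - (-416398 + 53² + 33*53) = -1 - (-416398 + 2809 + 1749) = -1 - 1*(-411840) = -1 + 411840 = 411839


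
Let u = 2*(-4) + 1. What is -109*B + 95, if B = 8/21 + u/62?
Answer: 85649/1302 ≈ 65.783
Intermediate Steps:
u = -7 (u = -8 + 1 = -7)
B = 349/1302 (B = 8/21 - 7/62 = 349/1302 ≈ 0.26805)
-109*B + 95 = -109*349/1302 + 95 = -38041/1302 + 95 = 85649/1302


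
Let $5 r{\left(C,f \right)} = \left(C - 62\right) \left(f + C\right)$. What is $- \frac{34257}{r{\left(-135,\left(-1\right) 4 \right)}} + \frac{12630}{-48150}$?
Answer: $- \frac{286440668}{43949715} \approx -6.5175$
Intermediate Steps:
$r{\left(C,f \right)} = \frac{\left(-62 + C\right) \left(C + f\right)}{5}$ ($r{\left(C,f \right)} = \frac{\left(C - 62\right) \left(f + C\right)}{5} = \frac{\left(-62 + C\right) \left(C + f\right)}{5}$)
$- \frac{34257}{r{\left(-135,\left(-1\right) 4 \right)}} + \frac{12630}{-48150} = - \frac{34257}{\left(- \frac{62}{5}\right) \left(-135\right) - \frac{62 \left(\left(-1\right) 4\right)}{5} + \frac{\left(-135\right)^{2}}{5} + \frac{1}{5} \left(-135\right) \left(\left(-1\right) 4\right)} + \frac{12630}{-48150} = - \frac{34257}{1674 - - \frac{248}{5} + \frac{1}{5} \cdot 18225 + \frac{1}{5} \left(-135\right) \left(-4\right)} + 12630 \left(- \frac{1}{48150}\right) = - \frac{34257}{1674 + \frac{248}{5} + 3645 + 108} - \frac{421}{1605} = - \frac{34257}{\frac{27383}{5}} - \frac{421}{1605} = \left(-34257\right) \frac{5}{27383} - \frac{421}{1605} = - \frac{171285}{27383} - \frac{421}{1605} = - \frac{286440668}{43949715}$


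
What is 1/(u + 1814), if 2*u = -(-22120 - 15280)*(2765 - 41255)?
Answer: -1/719761186 ≈ -1.3893e-9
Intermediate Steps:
u = -719763000 (u = (-(-22120 - 15280)*(2765 - 41255))/2 = (-(-37400)*(-38490))/2 = (-1*1439526000)/2 = (½)*(-1439526000) = -719763000)
1/(u + 1814) = 1/(-719763000 + 1814) = 1/(-719761186) = -1/719761186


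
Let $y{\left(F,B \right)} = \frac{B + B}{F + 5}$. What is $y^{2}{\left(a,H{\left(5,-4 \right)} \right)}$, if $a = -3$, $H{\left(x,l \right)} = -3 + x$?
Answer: $4$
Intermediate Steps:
$y{\left(F,B \right)} = \frac{2 B}{5 + F}$
$y^{2}{\left(a,H{\left(5,-4 \right)} \right)} = \left(\frac{2 \left(-3 + 5\right)}{5 - 3}\right)^{2} = \left(2 \cdot 2 \cdot \frac{1}{2}\right)^{2} = 2^{2} = 4$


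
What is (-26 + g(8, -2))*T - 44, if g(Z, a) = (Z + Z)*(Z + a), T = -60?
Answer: -4244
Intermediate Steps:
g(Z, a) = 2*Z*(Z + a) (g(Z, a) = (2*Z)*(Z + a) = 2*Z*(Z + a))
(-26 + g(8, -2))*T - 44 = (-26 + 2*8*(8 - 2))*(-60) - 44 = (-26 + 2*8*6)*(-60) - 44 = (-26 + 96)*(-60) - 44 = 70*(-60) - 44 = -4200 - 44 = -4244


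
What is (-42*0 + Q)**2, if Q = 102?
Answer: 10404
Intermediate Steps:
(-42*0 + Q)**2 = (-42*0 + 102)**2 = (0 + 102)**2 = 102**2 = 10404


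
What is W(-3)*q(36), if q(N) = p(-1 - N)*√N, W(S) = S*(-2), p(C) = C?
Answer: -1332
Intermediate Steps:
W(S) = -2*S
q(N) = √N*(-1 - N) (q(N) = (-1 - N)*√N = √N*(-1 - N))
W(-3)*q(36) = (-2*(-3))*(√36*(-1 - 1*36)) = 6*(6*(-1 - 36)) = 6*(6*(-37)) = 6*(-222) = -1332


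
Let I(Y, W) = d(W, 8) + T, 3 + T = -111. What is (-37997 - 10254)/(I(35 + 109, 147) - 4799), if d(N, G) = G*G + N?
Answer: 48251/4702 ≈ 10.262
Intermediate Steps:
T = -114 (T = -3 - 111 = -114)
d(N, G) = N + G**2 (d(N, G) = G**2 + N = N + G**2)
I(Y, W) = -50 + W (I(Y, W) = (W + 8**2) - 114 = (W + 64) - 114 = (64 + W) - 114 = -50 + W)
(-37997 - 10254)/(I(35 + 109, 147) - 4799) = (-37997 - 10254)/((-50 + 147) - 4799) = -48251/(97 - 4799) = -48251/(-4702) = -48251*(-1/4702) = 48251/4702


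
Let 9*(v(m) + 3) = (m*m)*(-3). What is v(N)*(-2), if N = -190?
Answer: 72218/3 ≈ 24073.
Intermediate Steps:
v(m) = -3 - m²/3 (v(m) = -3 + ((m*m)*(-3))/9 = -3 + (m²*(-3))/9 = -3 + (-3*m²)/9 = -3 - m²/3)
v(N)*(-2) = (-3 - ⅓*(-190)²)*(-2) = (-3 - ⅓*36100)*(-2) = (-3 - 36100/3)*(-2) = -36109/3*(-2) = 72218/3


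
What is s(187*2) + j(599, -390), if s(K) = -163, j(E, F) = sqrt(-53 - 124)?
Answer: -163 + I*sqrt(177) ≈ -163.0 + 13.304*I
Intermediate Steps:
j(E, F) = I*sqrt(177) (j(E, F) = sqrt(-177) = I*sqrt(177))
s(187*2) + j(599, -390) = -163 + I*sqrt(177)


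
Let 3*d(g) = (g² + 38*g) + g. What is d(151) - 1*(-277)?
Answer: 29521/3 ≈ 9840.3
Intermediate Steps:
d(g) = 13*g + g²/3 (d(g) = ((g² + 38*g) + g)/3 = (g² + 39*g)/3 = 13*g + g²/3)
d(151) - 1*(-277) = (⅓)*151*(39 + 151) - 1*(-277) = (⅓)*151*190 + 277 = 28690/3 + 277 = 29521/3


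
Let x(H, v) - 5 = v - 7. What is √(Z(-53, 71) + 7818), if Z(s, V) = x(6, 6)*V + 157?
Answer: √8259 ≈ 90.879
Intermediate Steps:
x(H, v) = -2 + v (x(H, v) = 5 + (v - 7) = 5 + (-7 + v) = -2 + v)
Z(s, V) = 157 + 4*V (Z(s, V) = (-2 + 6)*V + 157 = 4*V + 157 = 157 + 4*V)
√(Z(-53, 71) + 7818) = √((157 + 4*71) + 7818) = √((157 + 284) + 7818) = √(441 + 7818) = √8259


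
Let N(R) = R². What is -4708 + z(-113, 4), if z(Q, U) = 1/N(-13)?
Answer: -795651/169 ≈ -4708.0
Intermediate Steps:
z(Q, U) = 1/169 (z(Q, U) = 1/((-13)²) = 1/169)
-4708 + z(-113, 4) = -4708 + 1/169 = -795651/169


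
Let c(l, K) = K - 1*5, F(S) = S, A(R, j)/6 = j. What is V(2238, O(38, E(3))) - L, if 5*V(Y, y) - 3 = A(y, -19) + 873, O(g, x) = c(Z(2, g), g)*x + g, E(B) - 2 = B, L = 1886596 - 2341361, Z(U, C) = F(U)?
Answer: 2274587/5 ≈ 4.5492e+5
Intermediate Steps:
A(R, j) = 6*j
Z(U, C) = U
c(l, K) = -5 + K (c(l, K) = K - 5 = -5 + K)
L = -454765
E(B) = 2 + B
O(g, x) = g + x*(-5 + g) (O(g, x) = (-5 + g)*x + g = x*(-5 + g) + g = g + x*(-5 + g))
V(Y, y) = 762/5 (V(Y, y) = ⅗ + (6*(-19) + 873)/5 = ⅗ + (-114 + 873)/5 = ⅗ + (⅕)*759 = ⅗ + 759/5 = 762/5)
V(2238, O(38, E(3))) - L = 762/5 - 1*(-454765) = 762/5 + 454765 = 2274587/5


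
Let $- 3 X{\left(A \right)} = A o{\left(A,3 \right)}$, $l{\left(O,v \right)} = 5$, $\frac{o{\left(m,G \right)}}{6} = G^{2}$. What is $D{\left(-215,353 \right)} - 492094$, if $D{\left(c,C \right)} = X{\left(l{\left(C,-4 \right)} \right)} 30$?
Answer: $-494794$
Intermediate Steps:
$o{\left(m,G \right)} = 6 G^{2}$
$X{\left(A \right)} = - 18 A$ ($X{\left(A \right)} = - \frac{A 6 \cdot 3^{2}}{3} = - \frac{A 6 \cdot 9}{3} = - \frac{A 54}{3} = - \frac{54 A}{3} = - 18 A$)
$D{\left(c,C \right)} = -2700$ ($D{\left(c,C \right)} = \left(-18\right) 5 \cdot 30 = \left(-90\right) 30 = -2700$)
$D{\left(-215,353 \right)} - 492094 = -2700 - 492094 = -494794$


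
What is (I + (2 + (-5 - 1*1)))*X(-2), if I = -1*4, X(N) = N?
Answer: 16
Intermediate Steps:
I = -4
(I + (2 + (-5 - 1*1)))*X(-2) = (-4 + (2 + (-5 - 1*1)))*(-2) = (-4 + (2 + (-5 - 1)))*(-2) = (-4 + (2 - 6))*(-2) = (-4 - 4)*(-2) = -8*(-2) = 16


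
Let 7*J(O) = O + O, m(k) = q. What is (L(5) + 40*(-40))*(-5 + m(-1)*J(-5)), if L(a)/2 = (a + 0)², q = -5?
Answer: -23250/7 ≈ -3321.4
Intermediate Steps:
m(k) = -5
L(a) = 2*a² (L(a) = 2*(a + 0)² = 2*a²)
J(O) = 2*O/7 (J(O) = (O + O)/7 = (2*O)/7 = 2*O/7)
(L(5) + 40*(-40))*(-5 + m(-1)*J(-5)) = (2*5² + 40*(-40))*(-5 - 10*(-5)/7) = (2*25 - 1600)*(-5 - 5*(-10/7)) = (50 - 1600)*(-5 + 50/7) = -1550*15/7 = -23250/7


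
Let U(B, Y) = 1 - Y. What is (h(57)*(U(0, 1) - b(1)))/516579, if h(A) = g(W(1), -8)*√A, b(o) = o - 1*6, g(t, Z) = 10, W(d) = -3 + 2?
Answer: 50*√57/516579 ≈ 0.00073075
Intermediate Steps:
W(d) = -1
b(o) = -6 + o (b(o) = o - 6 = -6 + o)
h(A) = 10*√A
(h(57)*(U(0, 1) - b(1)))/516579 = ((10*√57)*((1 - 1*1) - (-6 + 1)))/516579 = ((10*√57)*((1 - 1) - 1*(-5)))*(1/516579) = ((10*√57)*(0 + 5))*(1/516579) = ((10*√57)*5)*(1/516579) = (50*√57)*(1/516579) = 50*√57/516579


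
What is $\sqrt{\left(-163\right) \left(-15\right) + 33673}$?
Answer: $\sqrt{36118} \approx 190.05$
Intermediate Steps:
$\sqrt{\left(-163\right) \left(-15\right) + 33673} = \sqrt{2445 + 33673} = \sqrt{36118}$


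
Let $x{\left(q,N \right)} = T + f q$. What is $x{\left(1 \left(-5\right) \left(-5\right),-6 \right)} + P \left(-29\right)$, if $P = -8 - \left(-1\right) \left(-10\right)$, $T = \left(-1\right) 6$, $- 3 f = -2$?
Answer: $\frac{1598}{3} \approx 532.67$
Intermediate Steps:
$f = \frac{2}{3}$ ($f = \left(- \frac{1}{3}\right) \left(-2\right) = \frac{2}{3} \approx 0.66667$)
$T = -6$
$x{\left(q,N \right)} = -6 + \frac{2 q}{3}$
$P = -18$ ($P = -8 - 10 = -18$)
$x{\left(1 \left(-5\right) \left(-5\right),-6 \right)} + P \left(-29\right) = \left(-6 + \frac{2 \cdot 1 \left(-5\right) \left(-5\right)}{3}\right) - -522 = \left(-6 + \frac{2 \left(\left(-5\right) \left(-5\right)\right)}{3}\right) + 522 = \left(-6 + \frac{2}{3} \cdot 25\right) + 522 = \left(-6 + \frac{50}{3}\right) + 522 = \frac{32}{3} + 522 = \frac{1598}{3}$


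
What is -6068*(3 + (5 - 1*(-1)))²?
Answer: -491508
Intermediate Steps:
-6068*(3 + (5 - 1*(-1)))² = -6068*(3 + (5 + 1))² = -6068*(3 + 6)² = -6068*9² = -6068*81 = -491508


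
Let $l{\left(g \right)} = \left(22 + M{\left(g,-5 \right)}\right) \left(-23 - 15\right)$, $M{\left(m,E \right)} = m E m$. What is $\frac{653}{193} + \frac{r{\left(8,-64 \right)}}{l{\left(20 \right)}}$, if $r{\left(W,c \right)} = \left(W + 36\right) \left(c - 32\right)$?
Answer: $\frac{12066715}{3626663} \approx 3.3272$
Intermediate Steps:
$M{\left(m,E \right)} = E m^{2}$ ($M{\left(m,E \right)} = E m m = E m^{2}$)
$l{\left(g \right)} = -836 + 190 g^{2}$ ($l{\left(g \right)} = \left(22 - 5 g^{2}\right) \left(-23 - 15\right) = \left(22 - 5 g^{2}\right) \left(-38\right) = -836 + 190 g^{2}$)
$r{\left(W,c \right)} = \left(-32 + c\right) \left(36 + W\right)$ ($r{\left(W,c \right)} = \left(36 + W\right) \left(-32 + c\right) = \left(-32 + c\right) \left(36 + W\right)$)
$\frac{653}{193} + \frac{r{\left(8,-64 \right)}}{l{\left(20 \right)}} = \frac{653}{193} + \frac{-1152 - 256 + 36 \left(-64\right) + 8 \left(-64\right)}{-836 + 190 \cdot 20^{2}} = 653 \cdot \frac{1}{193} + \frac{-1152 - 256 - 2304 - 512}{-836 + 190 \cdot 400} = \frac{653}{193} - \frac{4224}{-836 + 76000} = \frac{653}{193} - \frac{4224}{75164} = \frac{653}{193} - \frac{1056}{18791} = \frac{12066715}{3626663}$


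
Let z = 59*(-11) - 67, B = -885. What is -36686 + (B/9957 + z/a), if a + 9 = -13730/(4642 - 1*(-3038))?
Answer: -1006965875493/27497915 ≈ -36620.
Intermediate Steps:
a = -8285/768 (a = -9 - 13730/(4642 - 1*(-3038)) = -9 - 13730/(4642 + 3038) = -9 - 13730/7680 = -9 - 13730*1/7680 = -9 - 1373/768 = -8285/768 ≈ -10.788)
z = -716 (z = -649 - 67 = -716)
-36686 + (B/9957 + z/a) = -36686 + (-885/9957 - 716/(-8285/768)) = -36686 + (-885*1/9957 - 716*(-768/8285)) = -36686 + (-295/3319 + 549888/8285) = -36686 + 1822634197/27497915 = -1006965875493/27497915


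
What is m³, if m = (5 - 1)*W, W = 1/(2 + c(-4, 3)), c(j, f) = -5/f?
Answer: 1728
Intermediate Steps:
W = 3 (W = 1/(2 - 5/3) = 1/(⅓) = 3)
m = 12 (m = (5 - 1)*3 = 4*3 = 12)
m³ = 12³ = 1728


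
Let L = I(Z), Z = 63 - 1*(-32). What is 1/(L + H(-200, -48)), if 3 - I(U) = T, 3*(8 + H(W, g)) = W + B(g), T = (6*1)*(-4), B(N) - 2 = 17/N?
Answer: -144/6785 ≈ -0.021223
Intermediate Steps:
B(N) = 2 + 17/N
Z = 95 (Z = 63 + 32 = 95)
T = -24 (T = 6*(-4) = -24)
H(W, g) = -22/3 + W/3 + 17/(3*g) (H(W, g) = -8 + (W + (2 + 17/g))/3 = -8 + (2 + W + 17/g)/3 = -8 + (⅔ + W/3 + 17/(3*g)) = -22/3 + W/3 + 17/(3*g))
I(U) = 27 (I(U) = 3 - 1*(-24) = 3 + 24 = 27)
L = 27
1/(L + H(-200, -48)) = 1/(27 + (⅓)*(17 - 22*(-48) - 200*(-48))/(-48)) = 1/(27 + (⅓)*(-1/48)*(17 + 1056 + 9600)) = 1/(27 + (⅓)*(-1/48)*10673) = 1/(27 - 10673/144) = 1/(-6785/144) = -144/6785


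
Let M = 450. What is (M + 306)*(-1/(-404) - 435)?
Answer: -33214671/101 ≈ -3.2886e+5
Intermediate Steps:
(M + 306)*(-1/(-404) - 435) = (450 + 306)*(-1/(-404) - 435) = 756*(-1*(-1/404) - 435) = 756*(1/404 - 435) = 756*(-175739/404) = -33214671/101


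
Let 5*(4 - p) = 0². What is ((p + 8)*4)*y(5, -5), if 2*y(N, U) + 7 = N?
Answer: -48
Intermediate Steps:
y(N, U) = -7/2 + N/2
p = 4 (p = 4 - ⅕*0² = 4 - ⅕*0 = 4 + 0 = 4)
((p + 8)*4)*y(5, -5) = ((4 + 8)*4)*(-7/2 + (½)*5) = (12*4)*(-7/2 + 5/2) = 48*(-1) = -48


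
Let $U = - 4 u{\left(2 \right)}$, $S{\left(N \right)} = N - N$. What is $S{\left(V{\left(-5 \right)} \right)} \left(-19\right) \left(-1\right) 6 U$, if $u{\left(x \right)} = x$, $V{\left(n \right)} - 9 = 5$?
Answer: $0$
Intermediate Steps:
$V{\left(n \right)} = 14$ ($V{\left(n \right)} = 9 + 5 = 14$)
$S{\left(N \right)} = 0$
$U = -8$ ($U = \left(-4\right) 2 = -8$)
$S{\left(V{\left(-5 \right)} \right)} \left(-19\right) \left(-1\right) 6 U = 0 \left(-19\right) \left(-1\right) 6 \left(-8\right) = 0 \left(\left(-6\right) \left(-8\right)\right) = 0 \cdot 48 = 0$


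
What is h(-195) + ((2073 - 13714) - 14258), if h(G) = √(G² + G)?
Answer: -25899 + √37830 ≈ -25705.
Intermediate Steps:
h(G) = √(G + G²)
h(-195) + ((2073 - 13714) - 14258) = √(-195*(1 - 195)) + ((2073 - 13714) - 14258) = √(-195*(-194)) + (-11641 - 14258) = √37830 - 25899 = -25899 + √37830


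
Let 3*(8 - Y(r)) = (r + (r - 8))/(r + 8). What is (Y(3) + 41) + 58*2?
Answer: 5447/33 ≈ 165.06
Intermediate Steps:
Y(r) = 8 - (-8 + 2*r)/(3*(8 + r)) (Y(r) = 8 - (r + (r - 8))/(3*(r + 8)) = 8 - (r + (-8 + r))/(3*(8 + r)) = 8 - (-8 + 2*r)/(3*(8 + r)))
(Y(3) + 41) + 58*2 = (2*(100 + 11*3)/(3*(8 + 3)) + 41) + 58*2 = ((⅔)*(100 + 33)/11 + 41) + 116 = ((⅔)*(1/11)*133 + 41) + 116 = (266/33 + 41) + 116 = 1619/33 + 116 = 5447/33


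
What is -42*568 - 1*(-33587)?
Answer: 9731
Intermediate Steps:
-42*568 - 1*(-33587) = -23856 + 33587 = 9731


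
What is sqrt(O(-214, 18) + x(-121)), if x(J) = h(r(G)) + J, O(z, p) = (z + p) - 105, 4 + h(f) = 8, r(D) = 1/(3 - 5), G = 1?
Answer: I*sqrt(418) ≈ 20.445*I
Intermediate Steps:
r(D) = -1/2 (r(D) = 1/(-2) = -1/2)
h(f) = 4 (h(f) = -4 + 8 = 4)
O(z, p) = -105 + p + z (O(z, p) = (p + z) - 105 = -105 + p + z)
x(J) = 4 + J
sqrt(O(-214, 18) + x(-121)) = sqrt((-105 + 18 - 214) + (4 - 121)) = sqrt(-301 - 117) = sqrt(-418) = I*sqrt(418)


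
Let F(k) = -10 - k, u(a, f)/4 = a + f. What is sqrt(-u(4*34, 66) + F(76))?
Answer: I*sqrt(894) ≈ 29.9*I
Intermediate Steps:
u(a, f) = 4*a + 4*f (u(a, f) = 4*(a + f) = 4*a + 4*f)
sqrt(-u(4*34, 66) + F(76)) = sqrt(-(4*(4*34) + 4*66) + (-10 - 1*76)) = sqrt(-(4*136 + 264) + (-10 - 76)) = sqrt(-(544 + 264) - 86) = sqrt(-1*808 - 86) = sqrt(-808 - 86) = sqrt(-894) = I*sqrt(894)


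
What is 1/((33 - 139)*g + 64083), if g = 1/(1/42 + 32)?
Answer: 1345/86187183 ≈ 1.5606e-5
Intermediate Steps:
g = 42/1345 (g = 1/(1/42 + 32) = 1/(1345/42) = 42/1345 ≈ 0.031227)
1/((33 - 139)*g + 64083) = 1/((33 - 139)*(42/1345) + 64083) = 1/(-106*42/1345 + 64083) = 1/(-4452/1345 + 64083) = 1/(86187183/1345) = 1345/86187183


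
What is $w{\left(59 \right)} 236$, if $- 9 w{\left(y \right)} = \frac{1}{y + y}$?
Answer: $- \frac{2}{9} \approx -0.22222$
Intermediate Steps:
$w{\left(y \right)} = - \frac{1}{18 y}$ ($w{\left(y \right)} = - \frac{1}{9 \left(y + y\right)} = - \frac{1}{9 \cdot 2 y} = - \frac{\frac{1}{2} \frac{1}{y}}{9} = - \frac{1}{18 y}$)
$w{\left(59 \right)} 236 = - \frac{1}{18 \cdot 59} \cdot 236 = \left(- \frac{1}{18}\right) \frac{1}{59} \cdot 236 = \left(- \frac{1}{1062}\right) 236 = - \frac{2}{9}$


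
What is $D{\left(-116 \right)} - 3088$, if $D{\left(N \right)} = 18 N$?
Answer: $-5176$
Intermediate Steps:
$D{\left(-116 \right)} - 3088 = 18 \left(-116\right) - 3088 = -2088 - 3088 = -5176$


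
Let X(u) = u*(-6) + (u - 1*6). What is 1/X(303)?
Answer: -1/1521 ≈ -0.00065746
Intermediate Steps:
X(u) = -6 - 5*u (X(u) = -6*u + (u - 6) = -6*u + (-6 + u) = -6 - 5*u)
1/X(303) = 1/(-6 - 5*303) = 1/(-6 - 1515) = 1/(-1521) = -1/1521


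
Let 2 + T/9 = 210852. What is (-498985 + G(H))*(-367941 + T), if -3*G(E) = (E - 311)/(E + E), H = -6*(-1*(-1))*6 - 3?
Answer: -29768861202260/39 ≈ -7.6330e+11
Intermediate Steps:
T = 1897650 (T = -18 + 9*210852 = -18 + 1897668 = 1897650)
H = -39 (H = -6*6 - 3 = -36 - 3 = -39)
G(E) = -(-311 + E)/(6*E) (G(E) = -(E - 311)/(3*(E + E)) = -(-311 + E)/(3*(2*E)) = -(-311 + E)*1/(2*E)/3 = -(-311 + E)/(6*E))
(-498985 + G(H))*(-367941 + T) = (-498985 + (1/6)*(311 - 1*(-39))/(-39))*(-367941 + 1897650) = (-498985 + (1/6)*(-1/39)*(311 + 39))*1529709 = (-498985 + (1/6)*(-1/39)*350)*1529709 = (-498985 - 175/117)*1529709 = -58381420/117*1529709 = -29768861202260/39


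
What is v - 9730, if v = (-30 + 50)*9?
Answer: -9550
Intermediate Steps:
v = 180 (v = 20*9 = 180)
v - 9730 = 180 - 9730 = -9550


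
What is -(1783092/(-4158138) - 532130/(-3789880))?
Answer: 75750578917/262647400724 ≈ 0.28841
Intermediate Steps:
-(1783092/(-4158138) - 532130/(-3789880)) = -(1783092*(-1/4158138) - 532130*(-1/3789880)) = -(-297182/693023 + 53213/378988) = -1*(-75750578917/262647400724) = 75750578917/262647400724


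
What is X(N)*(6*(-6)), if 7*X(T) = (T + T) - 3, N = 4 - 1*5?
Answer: 180/7 ≈ 25.714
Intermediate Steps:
N = -1 (N = 4 - 5 = -1)
X(T) = -3/7 + 2*T/7 (X(T) = ((T + T) - 3)/7 = (2*T - 3)/7 = (-3 + 2*T)/7 = -3/7 + 2*T/7)
X(N)*(6*(-6)) = (-3/7 + (2/7)*(-1))*(6*(-6)) = (-3/7 - 2/7)*(-36) = -5/7*(-36) = 180/7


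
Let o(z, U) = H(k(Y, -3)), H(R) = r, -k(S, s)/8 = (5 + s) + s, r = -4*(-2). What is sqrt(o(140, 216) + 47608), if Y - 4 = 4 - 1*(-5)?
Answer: 16*sqrt(186) ≈ 218.21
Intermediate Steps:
Y = 13 (Y = 4 + (4 - 1*(-5)) = 4 + (4 + 5) = 4 + 9 = 13)
r = 8
k(S, s) = -40 - 16*s (k(S, s) = -8*((5 + s) + s) = -8*(5 + 2*s) = -40 - 16*s)
H(R) = 8
o(z, U) = 8
sqrt(o(140, 216) + 47608) = sqrt(8 + 47608) = sqrt(47616) = 16*sqrt(186)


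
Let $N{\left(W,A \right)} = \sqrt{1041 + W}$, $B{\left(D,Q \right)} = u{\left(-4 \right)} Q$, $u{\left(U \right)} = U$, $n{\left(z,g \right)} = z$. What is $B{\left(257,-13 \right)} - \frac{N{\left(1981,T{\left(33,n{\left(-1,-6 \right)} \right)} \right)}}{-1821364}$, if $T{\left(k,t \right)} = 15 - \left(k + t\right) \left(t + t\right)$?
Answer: $52 + \frac{\sqrt{3022}}{1821364} \approx 52.0$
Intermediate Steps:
$T{\left(k,t \right)} = 15 - 2 t \left(k + t\right)$ ($T{\left(k,t \right)} = 15 - \left(k + t\right) 2 t = 15 - 2 t \left(k + t\right)$)
$B{\left(D,Q \right)} = - 4 Q$
$B{\left(257,-13 \right)} - \frac{N{\left(1981,T{\left(33,n{\left(-1,-6 \right)} \right)} \right)}}{-1821364} = \left(-4\right) \left(-13\right) - \frac{\sqrt{1041 + 1981}}{-1821364} = 52 - \sqrt{3022} \left(- \frac{1}{1821364}\right) = 52 - - \frac{\sqrt{3022}}{1821364} = 52 + \frac{\sqrt{3022}}{1821364}$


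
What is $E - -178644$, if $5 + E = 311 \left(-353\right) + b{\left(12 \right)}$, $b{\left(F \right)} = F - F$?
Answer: $68856$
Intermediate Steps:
$b{\left(F \right)} = 0$
$E = -109788$ ($E = -5 + \left(311 \left(-353\right) + 0\right) = -5 + \left(-109783 + 0\right) = -5 - 109783 = -109788$)
$E - -178644 = -109788 - -178644 = -109788 + 178644 = 68856$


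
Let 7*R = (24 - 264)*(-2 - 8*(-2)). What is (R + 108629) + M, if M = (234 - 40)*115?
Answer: 130459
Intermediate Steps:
R = -480 (R = ((24 - 264)*(-2 - 8*(-2)))/7 = (-240*(-2 + 16))/7 = (-240*14)/7 = (⅐)*(-3360) = -480)
M = 22310 (M = 194*115 = 22310)
(R + 108629) + M = (-480 + 108629) + 22310 = 108149 + 22310 = 130459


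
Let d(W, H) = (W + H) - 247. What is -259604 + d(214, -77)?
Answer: -259714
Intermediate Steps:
d(W, H) = -247 + H + W (d(W, H) = (H + W) - 247 = -247 + H + W)
-259604 + d(214, -77) = -259604 + (-247 - 77 + 214) = -259604 - 110 = -259714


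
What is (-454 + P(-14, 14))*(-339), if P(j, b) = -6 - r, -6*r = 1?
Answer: 311767/2 ≈ 1.5588e+5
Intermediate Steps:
r = -⅙ (r = -⅙*1 = -⅙ ≈ -0.16667)
P(j, b) = -35/6 (P(j, b) = -6 - 1*(-⅙) = -6 + ⅙ = -35/6)
(-454 + P(-14, 14))*(-339) = (-454 - 35/6)*(-339) = -2759/6*(-339) = 311767/2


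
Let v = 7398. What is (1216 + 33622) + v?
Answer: 42236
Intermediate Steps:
(1216 + 33622) + v = (1216 + 33622) + 7398 = 34838 + 7398 = 42236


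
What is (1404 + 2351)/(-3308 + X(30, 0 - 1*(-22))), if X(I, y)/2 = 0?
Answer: -3755/3308 ≈ -1.1351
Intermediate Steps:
X(I, y) = 0 (X(I, y) = 2*0 = 0)
(1404 + 2351)/(-3308 + X(30, 0 - 1*(-22))) = (1404 + 2351)/(-3308 + 0) = 3755/(-3308) = 3755*(-1/3308) = -3755/3308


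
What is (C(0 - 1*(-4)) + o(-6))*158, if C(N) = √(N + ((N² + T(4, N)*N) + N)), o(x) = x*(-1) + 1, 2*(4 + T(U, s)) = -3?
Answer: 1106 + 158*√2 ≈ 1329.4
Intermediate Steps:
T(U, s) = -11/2 (T(U, s) = -4 + (½)*(-3) = -4 - 3/2 = -11/2)
o(x) = 1 - x (o(x) = -x + 1 = 1 - x)
C(N) = √(N² - 7*N/2) (C(N) = √(N + ((N² - 11*N/2) + N)) = √(N + (N² - 9*N/2)) = √(N² - 7*N/2))
(C(0 - 1*(-4)) + o(-6))*158 = (√2*√((0 - 1*(-4))*(-7 + 2*(0 - 1*(-4))))/2 + (1 - 1*(-6)))*158 = (√2*√((0 + 4)*(-7 + 2*(0 + 4)))/2 + (1 + 6))*158 = (√2*√(4*(-7 + 2*4))/2 + 7)*158 = (√2*√(4*(-7 + 8))/2 + 7)*158 = (√2*√(4*1)/2 + 7)*158 = (√2*√4/2 + 7)*158 = ((½)*√2*2 + 7)*158 = (√2 + 7)*158 = (7 + √2)*158 = 1106 + 158*√2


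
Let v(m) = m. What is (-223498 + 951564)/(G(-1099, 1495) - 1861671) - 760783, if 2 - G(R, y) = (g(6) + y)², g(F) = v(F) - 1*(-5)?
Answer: -3141810087081/4129705 ≈ -7.6078e+5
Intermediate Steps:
g(F) = 5 + F (g(F) = F - 1*(-5) = F + 5 = 5 + F)
G(R, y) = 2 - (11 + y)² (G(R, y) = 2 - ((5 + 6) + y)² = 2 - (11 + y)²)
(-223498 + 951564)/(G(-1099, 1495) - 1861671) - 760783 = (-223498 + 951564)/((2 - (11 + 1495)²) - 1861671) - 760783 = 728066/((2 - 1*1506²) - 1861671) - 760783 = 728066/((2 - 1*2268036) - 1861671) - 760783 = 728066/((2 - 2268036) - 1861671) - 760783 = 728066/(-2268034 - 1861671) - 760783 = 728066/(-4129705) - 760783 = 728066*(-1/4129705) - 760783 = -728066/4129705 - 760783 = -3141810087081/4129705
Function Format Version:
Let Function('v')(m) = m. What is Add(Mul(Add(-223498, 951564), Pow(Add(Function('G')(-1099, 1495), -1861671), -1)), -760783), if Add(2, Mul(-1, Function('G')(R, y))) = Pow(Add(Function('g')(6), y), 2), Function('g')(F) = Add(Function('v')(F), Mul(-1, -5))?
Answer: Rational(-3141810087081, 4129705) ≈ -7.6078e+5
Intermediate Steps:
Function('g')(F) = Add(5, F) (Function('g')(F) = Add(F, Mul(-1, -5)) = Add(F, 5) = Add(5, F))
Function('G')(R, y) = Add(2, Mul(-1, Pow(Add(11, y), 2))) (Function('G')(R, y) = Add(2, Mul(-1, Pow(Add(Add(5, 6), y), 2))) = Add(2, Mul(-1, Pow(Add(11, y), 2))))
Add(Mul(Add(-223498, 951564), Pow(Add(Function('G')(-1099, 1495), -1861671), -1)), -760783) = Add(Mul(Add(-223498, 951564), Pow(Add(Add(2, Mul(-1, Pow(Add(11, 1495), 2))), -1861671), -1)), -760783) = Add(Mul(728066, Pow(Add(Add(2, Mul(-1, Pow(1506, 2))), -1861671), -1)), -760783) = Add(Mul(728066, Pow(Add(Add(2, Mul(-1, 2268036)), -1861671), -1)), -760783) = Add(Mul(728066, Pow(Add(Add(2, -2268036), -1861671), -1)), -760783) = Add(Mul(728066, Pow(Add(-2268034, -1861671), -1)), -760783) = Add(Mul(728066, Pow(-4129705, -1)), -760783) = Add(Mul(728066, Rational(-1, 4129705)), -760783) = Add(Rational(-728066, 4129705), -760783) = Rational(-3141810087081, 4129705)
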